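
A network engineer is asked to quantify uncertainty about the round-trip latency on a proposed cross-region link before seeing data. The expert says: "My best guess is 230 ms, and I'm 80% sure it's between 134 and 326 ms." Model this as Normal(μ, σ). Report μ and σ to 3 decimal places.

μ = 230.000, σ = 74.909

A symmetric 80% interval runs μ ± z·σ with z = 1.282.
Half-width = 96, so σ = 96/1.282 = 74.909.
μ is the stated best guess, 230.000.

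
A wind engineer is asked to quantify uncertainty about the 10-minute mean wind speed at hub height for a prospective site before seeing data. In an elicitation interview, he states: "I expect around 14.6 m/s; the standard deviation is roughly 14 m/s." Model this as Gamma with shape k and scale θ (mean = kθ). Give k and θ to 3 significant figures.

For Gamma(k, scale θ): mean = kθ, variance = kθ², so CV = 1/√k.
CV = SD/mean = 14/14.6 = 0.9589, hence k = 1/CV² = 1.09.
Then θ = mean/k = 14.6/1.09 = 13.4.

k ≈ 1.09, θ ≈ 13.4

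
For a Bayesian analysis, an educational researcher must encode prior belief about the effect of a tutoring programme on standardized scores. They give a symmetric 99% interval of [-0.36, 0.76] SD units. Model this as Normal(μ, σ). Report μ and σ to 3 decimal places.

μ = 0.200, σ = 0.217

A symmetric 99% interval runs μ ± z·σ with z = 2.576.
Half-width = 0.56, so σ = 0.56/2.576 = 0.217.
μ is the interval midpoint, 0.200.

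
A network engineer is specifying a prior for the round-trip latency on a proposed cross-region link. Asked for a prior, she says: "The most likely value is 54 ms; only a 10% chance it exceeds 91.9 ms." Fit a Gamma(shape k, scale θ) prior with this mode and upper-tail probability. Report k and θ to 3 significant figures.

Gamma(k,θ) with k>1 has mode (k−1)θ, so θ = 54/(k−1).
Need P(X < 91.9) = 0.9 with θ tied to k this way. Start at k = 2, θ = 54: P(X<91.9) ≈ 0.507.
Too low — raise k to concentrate. Iterating converges to k ≈ 7.7.
Then θ = 54/(7.7−1) ≈ 8.06.

k ≈ 7.7, θ ≈ 8.06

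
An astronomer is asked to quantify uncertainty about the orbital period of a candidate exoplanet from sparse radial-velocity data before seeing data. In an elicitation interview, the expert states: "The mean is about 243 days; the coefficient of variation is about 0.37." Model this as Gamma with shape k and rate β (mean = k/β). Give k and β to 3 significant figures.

For Gamma(k, rate β): mean = k/β, variance = k/β², so CV = 1/√k.
CV = 0.37, hence k = 1/CV² = 7.3.
Then β = k/mean = 7.3/243 = 0.0301.

k ≈ 7.3, β ≈ 0.0301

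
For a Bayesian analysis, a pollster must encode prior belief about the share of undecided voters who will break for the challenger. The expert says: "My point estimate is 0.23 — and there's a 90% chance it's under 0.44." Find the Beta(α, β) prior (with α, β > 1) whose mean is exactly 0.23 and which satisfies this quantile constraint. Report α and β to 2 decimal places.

With mean 0.23 fixed, write α = 0.23s, β = 0.77s where s = α+β.
Need P(θ < 0.44) = 0.9 under Beta(0.23s, 0.77s). Normal approximation: (q−m)/√(m(1−m)/s) ≈ z_{0.9} = 1.28, so s ≈ 0.23·0.77·(1.28)²/(0.44−0.23)² = 6.6.
At s = 6.6: P(θ<0.44) ≈ 0.894. Adjusting to match 0.9 gives s ≈ 7.07.
So α = 0.23·7.07 ≈ 1.63, β = 0.77·7.07 ≈ 5.45.

α ≈ 1.63, β ≈ 5.45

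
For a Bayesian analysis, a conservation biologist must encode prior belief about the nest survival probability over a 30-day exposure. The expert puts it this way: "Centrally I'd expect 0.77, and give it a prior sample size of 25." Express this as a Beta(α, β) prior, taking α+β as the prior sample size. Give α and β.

Under the effective-sample-size interpretation, Beta(α, β) has prior mean α/(α+β) and prior sample size α+β.
So α+β = 25 and α/(α+β) = 0.77, giving α = 0.77·25 = 19.25 and β = 25 − 19.25 = 5.75.

α = 19.25, β = 5.75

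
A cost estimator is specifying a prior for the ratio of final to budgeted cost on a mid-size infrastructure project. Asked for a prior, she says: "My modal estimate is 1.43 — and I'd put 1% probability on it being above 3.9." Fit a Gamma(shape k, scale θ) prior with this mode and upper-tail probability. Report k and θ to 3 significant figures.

Gamma(k,θ) with k>1 has mode (k−1)θ, so θ = 1.43/(k−1).
Need P(X < 3.9) = 0.99 with θ tied to k this way. Start at k = 2, θ = 1.43: P(X<3.9) ≈ 0.756.
Too low — raise k to concentrate. Iterating converges to k ≈ 5.57.
Then θ = 1.43/(5.57−1) ≈ 0.313.

k ≈ 5.57, θ ≈ 0.313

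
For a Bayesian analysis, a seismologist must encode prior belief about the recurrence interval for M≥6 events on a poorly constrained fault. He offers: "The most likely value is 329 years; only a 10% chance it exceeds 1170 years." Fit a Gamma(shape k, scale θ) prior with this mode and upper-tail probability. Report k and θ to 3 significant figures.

Gamma(k,θ) with k>1 has mode (k−1)θ, so θ = 329/(k−1).
Need P(X < 1170) = 0.9 with θ tied to k this way. Start at k = 2, θ = 329: P(X<1170) ≈ 0.870.
Too low — raise k to concentrate. Iterating converges to k ≈ 2.16.
Then θ = 329/(2.16−1) ≈ 284.

k ≈ 2.16, θ ≈ 284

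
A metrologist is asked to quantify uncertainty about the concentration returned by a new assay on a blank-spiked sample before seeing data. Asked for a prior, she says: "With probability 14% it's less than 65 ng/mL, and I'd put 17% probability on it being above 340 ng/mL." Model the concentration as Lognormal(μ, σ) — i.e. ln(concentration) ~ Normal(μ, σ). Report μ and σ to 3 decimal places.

If T ~ Lognormal(μ,σ) then ln T ~ Normal(μ,σ), so the p-quantile of ln T is μ + z_p·σ.
ln(65) = 4.174 and ln(340) = 5.829; z_{0.14} = -1.08, z_{0.83} = 0.9542.
σ = (5.829 − 4.174)/(0.9542 − (-1.08)) = 0.813.
μ = 4.174 − (-1.08)·0.813 = 5.053.

μ ≈ 5.053, σ ≈ 0.813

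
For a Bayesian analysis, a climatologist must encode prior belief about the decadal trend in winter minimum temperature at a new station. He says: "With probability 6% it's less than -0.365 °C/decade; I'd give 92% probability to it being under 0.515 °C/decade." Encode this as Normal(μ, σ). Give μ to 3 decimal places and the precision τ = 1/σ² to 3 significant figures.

μ = 0.097, τ = 11.3

For Normal(μ,σ), the p-quantile is μ + z_p·σ. Here z_{0.06} = -1.555, z_{0.92} = 1.405.
So -0.365 = μ − 1.555σ and 0.515 = μ + 1.405σ.
Subtracting: σ = (0.515 − -0.365)/(1.405 − (-1.555)) = 0.297.
Then μ = -0.365 − (-1.555)·0.297 = 0.097.
Precision τ = 1/σ² = 1/0.2973² = 11.3.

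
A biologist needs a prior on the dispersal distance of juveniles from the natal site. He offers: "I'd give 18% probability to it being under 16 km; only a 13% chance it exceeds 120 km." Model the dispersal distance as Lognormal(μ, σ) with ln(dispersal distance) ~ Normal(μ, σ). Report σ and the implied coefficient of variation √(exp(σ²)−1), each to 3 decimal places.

σ ≈ 0.987, CV ≈ 1.284

If T ~ Lognormal(μ,σ) then ln T ~ Normal(μ,σ), so the p-quantile of ln T is μ + z_p·σ.
ln(16) = 2.773 and ln(120) = 4.787; z_{0.18} = -0.9154, z_{0.87} = 1.126.
σ = (4.787 − 2.773)/(1.126 − (-0.9154)) = 0.987.
μ = 2.773 − (-0.9154)·0.987 = 3.676.
CV = √(exp(σ²)−1) = √(exp(0.9739)−1) = 1.284.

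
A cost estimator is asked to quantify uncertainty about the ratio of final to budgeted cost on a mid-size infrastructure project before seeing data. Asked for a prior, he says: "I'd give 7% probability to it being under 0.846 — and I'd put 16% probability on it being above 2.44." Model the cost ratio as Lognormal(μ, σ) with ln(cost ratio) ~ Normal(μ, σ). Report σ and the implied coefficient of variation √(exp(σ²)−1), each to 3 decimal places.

σ ≈ 0.429, CV ≈ 0.449

If T ~ Lognormal(μ,σ) then ln T ~ Normal(μ,σ), so the p-quantile of ln T is μ + z_p·σ.
ln(0.846) = -0.1672 and ln(2.44) = 0.892; z_{0.07} = -1.476, z_{0.84} = 0.9945.
σ = (0.892 − -0.1672)/(0.9945 − (-1.476)) = 0.429.
μ = -0.1672 − (-1.476)·0.429 = 0.466.
CV = √(exp(σ²)−1) = √(exp(0.1839)−1) = 0.449.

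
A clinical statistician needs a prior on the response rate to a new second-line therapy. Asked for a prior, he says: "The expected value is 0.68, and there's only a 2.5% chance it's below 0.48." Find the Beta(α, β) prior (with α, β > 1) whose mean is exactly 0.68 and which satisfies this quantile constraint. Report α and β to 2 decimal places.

With mean 0.68 fixed, write α = 0.68s, β = 0.32s where s = α+β.
Need P(θ < 0.48) = 0.025 under Beta(0.68s, 0.32s). Normal approximation: (q−m)/√(m(1−m)/s) ≈ z_{0.025} = -1.96, so s ≈ 0.68·0.32·(-1.96)²/(0.48−0.68)² = 20.9.
At s = 20.9: P(θ<0.48) ≈ 0.030. Adjusting to match 0.025 gives s ≈ 22.81.
So α = 0.68·22.81 ≈ 15.51, β = 0.32·22.81 ≈ 7.30.

α ≈ 15.51, β ≈ 7.30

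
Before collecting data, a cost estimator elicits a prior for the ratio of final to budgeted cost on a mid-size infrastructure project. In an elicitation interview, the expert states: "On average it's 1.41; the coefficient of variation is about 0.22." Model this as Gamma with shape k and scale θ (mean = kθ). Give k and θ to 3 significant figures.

k ≈ 20.7, θ ≈ 0.0682

For Gamma(k, scale θ): mean = kθ, variance = kθ², so CV = 1/√k.
CV = 0.22, hence k = 1/CV² = 20.7.
Then θ = mean/k = 1.41/20.7 = 0.0682.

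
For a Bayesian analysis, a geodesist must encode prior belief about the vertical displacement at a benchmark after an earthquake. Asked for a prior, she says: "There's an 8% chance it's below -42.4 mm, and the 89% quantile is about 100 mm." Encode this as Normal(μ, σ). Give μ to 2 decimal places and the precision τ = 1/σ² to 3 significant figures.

For Normal(μ,σ), the p-quantile is μ + z_p·σ. Here z_{0.08} = -1.405, z_{0.89} = 1.227.
So -42.4 = μ − 1.405σ and 100 = μ + 1.227σ.
Subtracting: σ = (100 − -42.4)/(1.227 − (-1.405)) = 54.11.
Then μ = -42.4 − (-1.405)·54.11 = 33.63.
Precision τ = 1/σ² = 1/54.11² = 0.000342.

μ = 33.63, τ = 0.000342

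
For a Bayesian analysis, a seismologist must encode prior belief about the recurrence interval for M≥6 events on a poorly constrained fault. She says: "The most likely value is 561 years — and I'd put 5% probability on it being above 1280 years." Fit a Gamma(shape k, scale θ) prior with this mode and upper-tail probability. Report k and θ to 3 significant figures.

k ≈ 5.03, θ ≈ 139

Gamma(k,θ) with k>1 has mode (k−1)θ, so θ = 561/(k−1).
Need P(X < 1280) = 0.95 with θ tied to k this way. Start at k = 2, θ = 561: P(X<1280) ≈ 0.665.
Too low — raise k to concentrate. Iterating converges to k ≈ 5.03.
Then θ = 561/(5.03−1) ≈ 139.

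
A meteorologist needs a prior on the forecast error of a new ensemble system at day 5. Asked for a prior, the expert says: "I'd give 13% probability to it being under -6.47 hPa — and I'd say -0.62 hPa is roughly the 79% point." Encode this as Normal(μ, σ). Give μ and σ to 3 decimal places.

μ = -3.061, σ = 3.027

The p-quantile of Normal(μ,σ) is μ + z_p·σ, with z_{0.13} = -1.126 and z_{0.79} = 0.8064.
Eliminate σ: μ = (z₂·x₁ − z₁·x₂)/(z₂ − z₁) = (0.8064·-6.47 − (-1.126)·-0.62)/1.933 = -3.061.
Then σ = (x₂ − x₁)/(z₂ − z₁) = (-0.62 − -6.47)/1.933 = 3.027.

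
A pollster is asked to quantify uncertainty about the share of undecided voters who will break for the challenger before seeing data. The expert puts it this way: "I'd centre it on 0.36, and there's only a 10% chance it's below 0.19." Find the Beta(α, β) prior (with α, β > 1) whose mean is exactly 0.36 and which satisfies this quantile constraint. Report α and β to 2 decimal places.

α ≈ 4.24, β ≈ 7.55

With mean 0.36 fixed, write α = 0.36s, β = 0.64s where s = α+β.
Need P(θ < 0.19) = 0.1 under Beta(0.36s, 0.64s). Normal approximation: (q−m)/√(m(1−m)/s) ≈ z_{0.1} = -1.28, so s ≈ 0.36·0.64·(-1.28)²/(0.19−0.36)² = 13.1.
At s = 13.1: P(θ<0.19) ≈ 0.087. Adjusting to match 0.1 gives s ≈ 11.79.
So α = 0.36·11.79 ≈ 4.24, β = 0.64·11.79 ≈ 7.55.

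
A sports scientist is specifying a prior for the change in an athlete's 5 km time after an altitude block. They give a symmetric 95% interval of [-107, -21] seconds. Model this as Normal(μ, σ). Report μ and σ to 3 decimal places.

A symmetric 95% interval runs μ ± z·σ with z = 1.96.
Half-width = 43, so σ = 43/1.96 = 21.939.
μ is the interval midpoint, -64.000.

μ = -64.000, σ = 21.939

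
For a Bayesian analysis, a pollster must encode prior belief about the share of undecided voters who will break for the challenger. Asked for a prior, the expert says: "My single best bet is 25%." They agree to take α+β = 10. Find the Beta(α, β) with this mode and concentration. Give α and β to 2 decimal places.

α = 3.00, β = 7.00

For α,β > 1 the Beta mode is (α−1)/(α+β−2). With α+β = 10, the mode is (α−1)/8.
Set (α−1)/8 = 0.25 → α = 1 + 0.25·8 = 3.00.
β = 10 − α = 7.00.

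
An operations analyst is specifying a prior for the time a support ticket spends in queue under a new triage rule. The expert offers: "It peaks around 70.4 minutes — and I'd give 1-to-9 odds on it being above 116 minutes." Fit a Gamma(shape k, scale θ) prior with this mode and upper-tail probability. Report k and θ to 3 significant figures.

Gamma(k,θ) with k>1 has mode (k−1)θ, so θ = 70.4/(k−1).
Need P(X < 116) = 0.9 with θ tied to k this way. Start at k = 2, θ = 70.4: P(X<116) ≈ 0.490.
Too low — raise k to concentrate. Iterating converges to k ≈ 8.56.
Then θ = 70.4/(8.56−1) ≈ 9.31.

k ≈ 8.56, θ ≈ 9.31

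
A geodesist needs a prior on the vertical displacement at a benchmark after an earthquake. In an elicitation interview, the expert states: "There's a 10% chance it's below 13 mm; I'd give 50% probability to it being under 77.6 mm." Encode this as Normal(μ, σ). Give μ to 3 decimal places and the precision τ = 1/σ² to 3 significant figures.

μ = 77.600, τ = 0.000394

The p-quantile of Normal(μ,σ) is μ + z_p·σ, with z_{0.1} = -1.282 and z_{0.5} = 0.
Eliminate σ: μ = (z₂·x₁ − z₁·x₂)/(z₂ − z₁) = (0·13 − (-1.282)·77.6)/1.282 = 77.600.
Then σ = (x₂ − x₁)/(z₂ − z₁) = (77.6 − 13)/1.282 = 50.408.
Precision τ = 1/σ² = 1/50.41² = 0.000394.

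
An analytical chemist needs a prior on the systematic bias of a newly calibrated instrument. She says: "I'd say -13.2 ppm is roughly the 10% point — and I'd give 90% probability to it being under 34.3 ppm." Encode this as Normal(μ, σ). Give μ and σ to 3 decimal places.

The p-quantile of Normal(μ,σ) is μ + z_p·σ, with z_{0.1} = -1.282 and z_{0.9} = 1.282.
Eliminate σ: μ = (z₂·x₁ − z₁·x₂)/(z₂ − z₁) = (1.282·-13.2 − (-1.282)·34.3)/2.563 = 10.550.
Then σ = (x₂ − x₁)/(z₂ − z₁) = (34.3 − -13.2)/2.563 = 18.532.

μ = 10.550, σ = 18.532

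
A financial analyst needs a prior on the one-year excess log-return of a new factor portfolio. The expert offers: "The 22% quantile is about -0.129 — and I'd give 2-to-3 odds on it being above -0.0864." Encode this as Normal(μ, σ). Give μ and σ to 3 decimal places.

μ = -0.097, σ = 0.042

For Normal(μ,σ), the p-quantile is μ + z_p·σ. Here z_{0.22} = -0.7722, z_{0.6} = 0.2533.
So -0.129 = μ − 0.7722σ and -0.0864 = μ + 0.2533σ.
Subtracting: σ = (-0.0864 − -0.129)/(0.2533 − (-0.7722)) = 0.042.
Then μ = -0.129 − (-0.7722)·0.042 = -0.097.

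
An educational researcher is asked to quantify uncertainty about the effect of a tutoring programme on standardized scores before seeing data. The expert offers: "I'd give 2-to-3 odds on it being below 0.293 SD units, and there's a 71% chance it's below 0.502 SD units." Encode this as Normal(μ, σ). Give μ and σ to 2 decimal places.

μ = 0.36, σ = 0.26

For Normal(μ,σ), the p-quantile is μ + z_p·σ. Here z_{0.4} = -0.2533, z_{0.71} = 0.5534.
So 0.293 = μ − 0.2533σ and 0.502 = μ + 0.5534σ.
Subtracting: σ = (0.502 − 0.293)/(0.5534 − (-0.2533)) = 0.26.
Then μ = 0.293 − (-0.2533)·0.26 = 0.36.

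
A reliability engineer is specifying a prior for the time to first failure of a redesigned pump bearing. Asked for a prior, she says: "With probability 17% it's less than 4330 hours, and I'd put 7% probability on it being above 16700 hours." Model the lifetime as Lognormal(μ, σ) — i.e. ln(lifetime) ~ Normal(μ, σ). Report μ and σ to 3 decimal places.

μ ≈ 8.903, σ ≈ 0.556

If T ~ Lognormal(μ,σ) then ln T ~ Normal(μ,σ), so the p-quantile of ln T is μ + z_p·σ.
ln(4330) = 8.373 and ln(16700) = 9.723; z_{0.17} = -0.9542, z_{0.93} = 1.476.
σ = (9.723 − 8.373)/(1.476 − (-0.9542)) = 0.556.
μ = 8.373 − (-0.9542)·0.556 = 8.903.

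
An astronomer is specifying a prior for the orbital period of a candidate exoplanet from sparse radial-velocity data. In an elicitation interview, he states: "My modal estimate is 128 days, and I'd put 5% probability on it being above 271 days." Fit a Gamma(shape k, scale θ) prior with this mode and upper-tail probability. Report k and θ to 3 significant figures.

k ≈ 5.91, θ ≈ 26.1

Gamma(k,θ) with k>1 has mode (k−1)θ, so θ = 128/(k−1).
Need P(X < 271) = 0.95 with θ tied to k this way. Start at k = 2, θ = 128: P(X<271) ≈ 0.625.
Too low — raise k to concentrate. Iterating converges to k ≈ 5.91.
Then θ = 128/(5.91−1) ≈ 26.1.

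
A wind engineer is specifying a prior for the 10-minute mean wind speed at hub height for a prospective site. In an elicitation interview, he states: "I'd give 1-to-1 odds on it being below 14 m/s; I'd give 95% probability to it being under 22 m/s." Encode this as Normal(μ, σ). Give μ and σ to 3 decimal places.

For Normal(μ,σ), the p-quantile is μ + z_p·σ. Here z_{0.5} = 0, z_{0.95} = 1.645.
So 14 = μ + 0σ and 22 = μ + 1.645σ.
Subtracting: σ = (22 − 14)/(1.645 − (0)) = 4.864.
Then μ = 14 − (0)·4.864 = 14.000.

μ = 14.000, σ = 4.864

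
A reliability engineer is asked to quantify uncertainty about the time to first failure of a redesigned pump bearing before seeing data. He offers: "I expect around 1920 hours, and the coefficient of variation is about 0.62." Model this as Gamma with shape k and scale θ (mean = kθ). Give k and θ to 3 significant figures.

k ≈ 2.6, θ ≈ 738

For Gamma(k, scale θ): mean = kθ, variance = kθ², so CV = 1/√k.
CV = 0.62, hence k = 1/CV² = 2.6.
Then θ = mean/k = 1920/2.6 = 738.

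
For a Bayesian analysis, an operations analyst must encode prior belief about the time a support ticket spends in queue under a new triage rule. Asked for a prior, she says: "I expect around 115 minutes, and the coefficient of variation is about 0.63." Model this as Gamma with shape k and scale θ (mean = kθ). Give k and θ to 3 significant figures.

k ≈ 2.52, θ ≈ 45.6

For Gamma(k, scale θ): mean = kθ, variance = kθ², so CV = 1/√k.
CV = 0.63, hence k = 1/CV² = 2.52.
Then θ = mean/k = 115/2.52 = 45.6.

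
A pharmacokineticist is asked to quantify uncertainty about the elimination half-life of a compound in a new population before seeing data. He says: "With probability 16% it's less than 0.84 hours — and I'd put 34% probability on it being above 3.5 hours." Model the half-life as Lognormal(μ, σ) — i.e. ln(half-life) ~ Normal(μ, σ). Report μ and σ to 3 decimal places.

μ ≈ 0.834, σ ≈ 1.014

If T ~ Lognormal(μ,σ) then ln T ~ Normal(μ,σ), so the p-quantile of ln T is μ + z_p·σ.
ln(0.84) = -0.1744 and ln(3.5) = 1.253; z_{0.16} = -0.9945, z_{0.66} = 0.4125.
σ = (1.253 − -0.1744)/(0.4125 − (-0.9945)) = 1.014.
μ = -0.1744 − (-0.9945)·1.014 = 0.834.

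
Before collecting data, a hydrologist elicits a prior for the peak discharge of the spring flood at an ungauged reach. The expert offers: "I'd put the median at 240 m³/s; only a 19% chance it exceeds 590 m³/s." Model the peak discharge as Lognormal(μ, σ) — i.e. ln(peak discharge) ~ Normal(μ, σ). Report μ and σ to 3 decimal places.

If T ~ Lognormal(μ,σ) then ln T ~ Normal(μ,σ), so the p-quantile of ln T is μ + z_p·σ.
ln(240) = 5.481 and ln(590) = 6.38; z_{0.5} = 0, z_{0.81} = 0.8779.
σ = (6.38 − 5.481)/(0.8779 − (0)) = 1.025.
μ = 5.481 − (0)·1.025 = 5.481.

μ ≈ 5.481, σ ≈ 1.025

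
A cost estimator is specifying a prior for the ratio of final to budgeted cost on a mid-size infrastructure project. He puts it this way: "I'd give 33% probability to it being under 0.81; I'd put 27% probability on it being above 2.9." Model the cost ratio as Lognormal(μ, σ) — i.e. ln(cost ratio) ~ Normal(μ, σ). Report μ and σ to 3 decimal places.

If T ~ Lognormal(μ,σ) then ln T ~ Normal(μ,σ), so the p-quantile of ln T is μ + z_p·σ.
ln(0.81) = -0.2107 and ln(2.9) = 1.065; z_{0.33} = -0.4399, z_{0.73} = 0.6128.
σ = (1.065 − -0.2107)/(0.6128 − (-0.4399)) = 1.212.
μ = -0.2107 − (-0.4399)·1.212 = 0.322.

μ ≈ 0.322, σ ≈ 1.212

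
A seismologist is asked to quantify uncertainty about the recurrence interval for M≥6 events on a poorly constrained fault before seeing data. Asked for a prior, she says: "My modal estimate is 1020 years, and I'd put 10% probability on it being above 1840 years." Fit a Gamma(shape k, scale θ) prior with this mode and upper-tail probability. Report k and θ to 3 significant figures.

k ≈ 6.47, θ ≈ 186

Gamma(k,θ) with k>1 has mode (k−1)θ, so θ = 1020/(k−1).
Need P(X < 1840) = 0.9 with θ tied to k this way. Start at k = 2, θ = 1020: P(X<1840) ≈ 0.538.
Too low — raise k to concentrate. Iterating converges to k ≈ 6.47.
Then θ = 1020/(6.47−1) ≈ 186.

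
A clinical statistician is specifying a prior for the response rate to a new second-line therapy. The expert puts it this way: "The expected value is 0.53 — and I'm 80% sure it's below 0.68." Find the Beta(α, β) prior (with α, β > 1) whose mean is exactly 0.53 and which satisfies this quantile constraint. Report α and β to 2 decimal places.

α ≈ 4.25, β ≈ 3.77

With mean 0.53 fixed, write α = 0.53s, β = 0.47s where s = α+β.
Need P(θ < 0.68) = 0.8 under Beta(0.53s, 0.47s). Normal approximation: (q−m)/√(m(1−m)/s) ≈ z_{0.8} = 0.842, so s ≈ 0.53·0.47·(0.842)²/(0.68−0.53)² = 7.8.
At s = 7.8: P(θ<0.68) ≈ 0.797. Adjusting to match 0.8 gives s ≈ 8.02.
So α = 0.53·8.02 ≈ 4.25, β = 0.47·8.02 ≈ 3.77.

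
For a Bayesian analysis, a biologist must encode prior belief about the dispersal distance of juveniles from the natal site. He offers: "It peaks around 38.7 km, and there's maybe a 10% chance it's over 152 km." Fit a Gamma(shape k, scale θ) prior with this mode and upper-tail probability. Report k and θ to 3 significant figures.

k ≈ 1.98, θ ≈ 39.3

Gamma(k,θ) with k>1 has mode (k−1)θ, so θ = 38.7/(k−1).
Need P(X < 152) = 0.9 with θ tied to k this way. Start at k = 2, θ = 38.7: P(X<152) ≈ 0.903.
Too high — lower k to spread out. Iterating converges to k ≈ 1.98.
Then θ = 38.7/(1.98−1) ≈ 39.3.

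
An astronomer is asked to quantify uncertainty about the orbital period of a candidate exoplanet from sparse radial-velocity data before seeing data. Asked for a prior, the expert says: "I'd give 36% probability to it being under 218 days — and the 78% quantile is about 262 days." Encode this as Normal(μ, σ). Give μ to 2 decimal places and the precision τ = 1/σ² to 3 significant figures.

μ = 231.95, τ = 0.00066

The p-quantile of Normal(μ,σ) is μ + z_p·σ, with z_{0.36} = -0.3585 and z_{0.78} = 0.7722.
Eliminate σ: μ = (z₂·x₁ − z₁·x₂)/(z₂ − z₁) = (0.7722·218 − (-0.3585)·262)/1.131 = 231.95.
Then σ = (x₂ − x₁)/(z₂ − z₁) = (262 − 218)/1.131 = 38.92.
Precision τ = 1/σ² = 1/38.92² = 0.00066.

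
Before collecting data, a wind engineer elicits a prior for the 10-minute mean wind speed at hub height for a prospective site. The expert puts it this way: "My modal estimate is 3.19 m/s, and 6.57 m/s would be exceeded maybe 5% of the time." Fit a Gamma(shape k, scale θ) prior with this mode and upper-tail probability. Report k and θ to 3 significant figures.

k ≈ 6.3, θ ≈ 0.602

Gamma(k,θ) with k>1 has mode (k−1)θ, so θ = 3.19/(k−1).
Need P(X < 6.57) = 0.95 with θ tied to k this way. Start at k = 2, θ = 3.19: P(X<6.57) ≈ 0.610.
Too low — raise k to concentrate. Iterating converges to k ≈ 6.3.
Then θ = 3.19/(6.3−1) ≈ 0.602.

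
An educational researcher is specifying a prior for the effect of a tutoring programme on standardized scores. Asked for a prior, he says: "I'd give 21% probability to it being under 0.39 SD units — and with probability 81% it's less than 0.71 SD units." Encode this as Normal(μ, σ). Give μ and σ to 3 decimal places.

For Normal(μ,σ), the p-quantile is μ + z_p·σ. Here z_{0.21} = -0.8064, z_{0.81} = 0.8779.
So 0.39 = μ − 0.8064σ and 0.71 = μ + 0.8779σ.
Subtracting: σ = (0.71 − 0.39)/(0.8779 − (-0.8064)) = 0.190.
Then μ = 0.39 − (-0.8064)·0.190 = 0.543.

μ = 0.543, σ = 0.190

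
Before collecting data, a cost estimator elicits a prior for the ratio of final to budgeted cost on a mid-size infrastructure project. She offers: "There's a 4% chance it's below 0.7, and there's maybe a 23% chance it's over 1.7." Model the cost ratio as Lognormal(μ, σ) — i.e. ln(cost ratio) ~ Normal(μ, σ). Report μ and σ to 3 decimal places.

μ ≈ 0.267, σ ≈ 0.356

If T ~ Lognormal(μ,σ) then ln T ~ Normal(μ,σ), so the p-quantile of ln T is μ + z_p·σ.
ln(0.7) = -0.3567 and ln(1.7) = 0.5306; z_{0.04} = -1.751, z_{0.77} = 0.7388.
σ = (0.5306 − -0.3567)/(0.7388 − (-1.751)) = 0.356.
μ = -0.3567 − (-1.751)·0.356 = 0.267.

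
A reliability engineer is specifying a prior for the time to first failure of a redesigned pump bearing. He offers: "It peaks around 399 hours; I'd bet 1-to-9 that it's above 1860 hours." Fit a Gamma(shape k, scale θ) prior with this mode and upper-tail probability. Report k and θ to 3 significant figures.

Gamma(k,θ) with k>1 has mode (k−1)θ, so θ = 399/(k−1).
Need P(X < 1860) = 0.9 with θ tied to k this way. Start at k = 2, θ = 399: P(X<1860) ≈ 0.946.
Too high — lower k to spread out. Iterating converges to k ≈ 1.76.
Then θ = 399/(1.76−1) ≈ 528.

k ≈ 1.76, θ ≈ 528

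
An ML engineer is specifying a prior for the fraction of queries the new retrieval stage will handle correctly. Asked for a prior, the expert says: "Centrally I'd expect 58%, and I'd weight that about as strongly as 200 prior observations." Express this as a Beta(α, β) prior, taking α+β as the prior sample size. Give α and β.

Under the effective-sample-size interpretation, Beta(α, β) has prior mean α/(α+β) and prior sample size α+β.
So α+β = 200 and α/(α+β) = 0.58, giving α = 0.58·200 = 116 and β = 200 − 116 = 84.

α = 116, β = 84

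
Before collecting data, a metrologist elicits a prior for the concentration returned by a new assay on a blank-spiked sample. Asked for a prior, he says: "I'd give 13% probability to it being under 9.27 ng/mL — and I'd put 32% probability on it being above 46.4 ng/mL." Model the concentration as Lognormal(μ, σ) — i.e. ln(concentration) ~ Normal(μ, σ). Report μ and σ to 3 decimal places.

If T ~ Lognormal(μ,σ) then ln T ~ Normal(μ,σ), so the p-quantile of ln T is μ + z_p·σ.
ln(9.27) = 2.227 and ln(46.4) = 3.837; z_{0.13} = -1.126, z_{0.68} = 0.4677.
σ = (3.837 − 2.227)/(0.4677 − (-1.126)) = 1.010.
μ = 2.227 − (-1.126)·1.010 = 3.365.

μ ≈ 3.365, σ ≈ 1.010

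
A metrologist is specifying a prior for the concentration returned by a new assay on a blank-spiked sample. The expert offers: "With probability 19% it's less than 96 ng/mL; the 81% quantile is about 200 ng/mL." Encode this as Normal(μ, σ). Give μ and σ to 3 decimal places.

μ = 148.000, σ = 59.233

The p-quantile of Normal(μ,σ) is μ + z_p·σ, with z_{0.19} = -0.8779 and z_{0.81} = 0.8779.
Eliminate σ: μ = (z₂·x₁ − z₁·x₂)/(z₂ − z₁) = (0.8779·96 − (-0.8779)·200)/1.756 = 148.000.
Then σ = (x₂ − x₁)/(z₂ − z₁) = (200 − 96)/1.756 = 59.233.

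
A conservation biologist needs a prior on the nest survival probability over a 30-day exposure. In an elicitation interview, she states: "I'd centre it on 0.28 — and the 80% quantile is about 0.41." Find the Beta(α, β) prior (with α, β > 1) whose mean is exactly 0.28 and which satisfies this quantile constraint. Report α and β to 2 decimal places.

With mean 0.28 fixed, write α = 0.28s, β = 0.72s where s = α+β.
Need P(θ < 0.41) = 0.8 under Beta(0.28s, 0.72s). Normal approximation: (q−m)/√(m(1−m)/s) ≈ z_{0.8} = 0.842, so s ≈ 0.28·0.72·(0.842)²/(0.41−0.28)² = 8.4.
At s = 8.4: P(θ<0.41) ≈ 0.809. Adjusting to match 0.8 gives s ≈ 7.65.
So α = 0.28·7.65 ≈ 2.14, β = 0.72·7.65 ≈ 5.50.

α ≈ 2.14, β ≈ 5.50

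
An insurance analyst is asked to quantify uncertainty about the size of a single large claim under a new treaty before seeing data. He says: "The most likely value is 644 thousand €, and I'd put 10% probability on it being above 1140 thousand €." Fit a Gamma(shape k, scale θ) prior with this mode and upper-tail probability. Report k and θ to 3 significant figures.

k ≈ 6.83, θ ≈ 110

Gamma(k,θ) with k>1 has mode (k−1)θ, so θ = 644/(k−1).
Need P(X < 1140) = 0.9 with θ tied to k this way. Start at k = 2, θ = 644: P(X<1140) ≈ 0.528.
Too low — raise k to concentrate. Iterating converges to k ≈ 6.83.
Then θ = 644/(6.83−1) ≈ 110.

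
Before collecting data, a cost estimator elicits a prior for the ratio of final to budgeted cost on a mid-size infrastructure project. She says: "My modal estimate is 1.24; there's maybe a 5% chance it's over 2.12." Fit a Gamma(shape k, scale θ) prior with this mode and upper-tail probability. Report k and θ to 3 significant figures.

k ≈ 10.7, θ ≈ 0.128

Gamma(k,θ) with k>1 has mode (k−1)θ, so θ = 1.24/(k−1).
Need P(X < 2.12) = 0.95 with θ tied to k this way. Start at k = 2, θ = 1.24: P(X<2.12) ≈ 0.510.
Too low — raise k to concentrate. Iterating converges to k ≈ 10.7.
Then θ = 1.24/(10.7−1) ≈ 0.128.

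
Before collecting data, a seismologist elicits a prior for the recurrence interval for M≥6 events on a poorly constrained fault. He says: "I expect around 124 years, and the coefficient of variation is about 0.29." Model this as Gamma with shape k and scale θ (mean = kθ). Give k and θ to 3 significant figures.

For Gamma(k, scale θ): mean = kθ, variance = kθ², so CV = 1/√k.
CV = 0.29, hence k = 1/CV² = 11.9.
Then θ = mean/k = 124/11.9 = 10.4.

k ≈ 11.9, θ ≈ 10.4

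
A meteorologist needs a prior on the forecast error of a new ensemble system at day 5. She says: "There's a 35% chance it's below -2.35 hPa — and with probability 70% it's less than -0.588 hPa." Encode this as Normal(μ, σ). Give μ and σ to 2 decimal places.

μ = -1.60, σ = 1.94

The p-quantile of Normal(μ,σ) is μ + z_p·σ, with z_{0.35} = -0.3853 and z_{0.7} = 0.5244.
Eliminate σ: μ = (z₂·x₁ − z₁·x₂)/(z₂ − z₁) = (0.5244·-2.35 − (-0.3853)·-0.588)/0.9097 = -1.60.
Then σ = (x₂ − x₁)/(z₂ − z₁) = (-0.588 − -2.35)/0.9097 = 1.94.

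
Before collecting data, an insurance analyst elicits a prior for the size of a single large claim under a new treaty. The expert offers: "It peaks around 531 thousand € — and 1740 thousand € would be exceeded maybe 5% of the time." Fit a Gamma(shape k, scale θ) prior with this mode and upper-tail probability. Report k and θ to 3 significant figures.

k ≈ 2.85, θ ≈ 286

Gamma(k,θ) with k>1 has mode (k−1)θ, so θ = 531/(k−1).
Need P(X < 1740) = 0.95 with θ tied to k this way. Start at k = 2, θ = 531: P(X<1740) ≈ 0.839.
Too low — raise k to concentrate. Iterating converges to k ≈ 2.85.
Then θ = 531/(2.85−1) ≈ 286.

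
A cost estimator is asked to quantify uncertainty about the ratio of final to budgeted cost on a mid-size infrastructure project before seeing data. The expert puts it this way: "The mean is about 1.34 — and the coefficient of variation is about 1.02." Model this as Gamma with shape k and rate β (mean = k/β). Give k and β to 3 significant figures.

For Gamma(k, rate β): mean = k/β, variance = k/β², so CV = 1/√k.
CV = 1.02, hence k = 1/CV² = 0.961.
Then β = k/mean = 0.961/1.34 = 0.717.

k ≈ 0.961, β ≈ 0.717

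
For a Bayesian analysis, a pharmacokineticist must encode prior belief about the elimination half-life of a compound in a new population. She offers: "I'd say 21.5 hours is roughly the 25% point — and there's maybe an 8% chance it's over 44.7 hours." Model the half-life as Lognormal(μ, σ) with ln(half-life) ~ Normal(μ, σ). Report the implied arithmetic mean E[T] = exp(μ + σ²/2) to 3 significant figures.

If T ~ Lognormal(μ,σ) then ln T ~ Normal(μ,σ), so the p-quantile of ln T is μ + z_p·σ.
ln(21.5) = 3.068 and ln(44.7) = 3.8; z_{0.25} = -0.6745, z_{0.92} = 1.405.
σ = (3.8 − 3.068)/(1.405 − (-0.6745)) = 0.352.
μ = 3.068 − (-0.6745)·0.352 = 3.305.
E[T] = exp(μ + σ²/2) = exp(3.305 + 0.0619) = 29 hours.

E[T] ≈ 29 hours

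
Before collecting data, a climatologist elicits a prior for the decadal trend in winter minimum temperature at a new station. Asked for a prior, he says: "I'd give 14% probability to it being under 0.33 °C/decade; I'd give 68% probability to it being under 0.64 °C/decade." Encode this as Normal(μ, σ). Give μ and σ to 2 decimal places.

For Normal(μ,σ), the p-quantile is μ + z_p·σ. Here z_{0.14} = -1.08, z_{0.68} = 0.4677.
So 0.33 = μ − 1.08σ and 0.64 = μ + 0.4677σ.
Subtracting: σ = (0.64 − 0.33)/(0.4677 − (-1.08)) = 0.20.
Then μ = 0.33 − (-1.08)·0.20 = 0.55.

μ = 0.55, σ = 0.20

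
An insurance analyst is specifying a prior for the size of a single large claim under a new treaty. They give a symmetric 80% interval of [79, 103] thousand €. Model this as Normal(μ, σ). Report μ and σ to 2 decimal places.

μ = 91.00, σ = 9.36

A symmetric 80% interval runs μ ± z·σ with z = 1.282.
Half-width = 12, so σ = 12/1.282 = 9.36.
μ is the interval midpoint, 91.00.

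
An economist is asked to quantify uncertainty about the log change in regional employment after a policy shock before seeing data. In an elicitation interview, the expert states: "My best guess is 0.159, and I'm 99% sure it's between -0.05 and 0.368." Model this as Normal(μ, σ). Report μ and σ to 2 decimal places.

μ = 0.16, σ = 0.08

A symmetric 99% interval runs μ ± z·σ with z = 2.576.
Half-width = 0.209, so σ = 0.209/2.576 = 0.08.
μ is the stated best guess, 0.16.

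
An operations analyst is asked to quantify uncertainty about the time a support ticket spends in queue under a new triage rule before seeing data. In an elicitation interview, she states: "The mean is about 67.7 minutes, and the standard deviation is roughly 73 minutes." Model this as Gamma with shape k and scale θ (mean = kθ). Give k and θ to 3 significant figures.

k ≈ 0.86, θ ≈ 78.7

For Gamma(k, scale θ): mean = kθ, variance = kθ², so CV = 1/√k.
CV = SD/mean = 73/67.7 = 1.078, hence k = 1/CV² = 0.86.
Then θ = mean/k = 67.7/0.86 = 78.7.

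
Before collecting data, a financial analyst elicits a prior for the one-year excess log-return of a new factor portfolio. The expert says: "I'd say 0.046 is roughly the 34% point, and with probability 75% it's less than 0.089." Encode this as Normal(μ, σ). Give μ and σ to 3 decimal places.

μ = 0.062, σ = 0.040

For Normal(μ,σ), the p-quantile is μ + z_p·σ. Here z_{0.34} = -0.4125, z_{0.75} = 0.6745.
So 0.046 = μ − 0.4125σ and 0.089 = μ + 0.6745σ.
Subtracting: σ = (0.089 − 0.046)/(0.6745 − (-0.4125)) = 0.040.
Then μ = 0.046 − (-0.4125)·0.040 = 0.062.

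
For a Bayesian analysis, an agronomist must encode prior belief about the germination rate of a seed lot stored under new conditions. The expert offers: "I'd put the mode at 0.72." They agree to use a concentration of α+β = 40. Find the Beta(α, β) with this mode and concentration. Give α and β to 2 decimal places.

α = 28.36, β = 11.64

For α,β > 1 the Beta mode is (α−1)/(α+β−2). With α+β = 40, the mode is (α−1)/38.
Set (α−1)/38 = 0.72 → α = 1 + 0.72·38 = 28.36.
β = 40 − α = 11.64.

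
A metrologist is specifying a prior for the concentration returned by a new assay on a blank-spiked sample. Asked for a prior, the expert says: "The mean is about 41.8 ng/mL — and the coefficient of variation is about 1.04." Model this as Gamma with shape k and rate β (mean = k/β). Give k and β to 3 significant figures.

For Gamma(k, rate β): mean = k/β, variance = k/β², so CV = 1/√k.
CV = 1.04, hence k = 1/CV² = 0.925.
Then β = k/mean = 0.925/41.8 = 0.0221.

k ≈ 0.925, β ≈ 0.0221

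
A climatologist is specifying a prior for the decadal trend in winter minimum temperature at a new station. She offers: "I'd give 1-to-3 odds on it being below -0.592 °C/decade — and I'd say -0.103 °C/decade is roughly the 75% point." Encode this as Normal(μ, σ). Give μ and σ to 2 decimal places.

For Normal(μ,σ), the p-quantile is μ + z_p·σ. Here z_{0.25} = -0.6745, z_{0.75} = 0.6745.
So -0.592 = μ − 0.6745σ and -0.103 = μ + 0.6745σ.
Subtracting: σ = (-0.103 − -0.592)/(0.6745 − (-0.6745)) = 0.36.
Then μ = -0.592 − (-0.6745)·0.36 = -0.35.

μ = -0.35, σ = 0.36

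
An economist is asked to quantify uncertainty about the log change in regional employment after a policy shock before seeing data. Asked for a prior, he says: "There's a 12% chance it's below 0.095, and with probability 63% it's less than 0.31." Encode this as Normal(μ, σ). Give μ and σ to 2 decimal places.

μ = 0.26, σ = 0.14

The p-quantile of Normal(μ,σ) is μ + z_p·σ, with z_{0.12} = -1.175 and z_{0.63} = 0.3319.
Eliminate σ: μ = (z₂·x₁ − z₁·x₂)/(z₂ − z₁) = (0.3319·0.095 − (-1.175)·0.31)/1.507 = 0.26.
Then σ = (x₂ − x₁)/(z₂ − z₁) = (0.31 − 0.095)/1.507 = 0.14.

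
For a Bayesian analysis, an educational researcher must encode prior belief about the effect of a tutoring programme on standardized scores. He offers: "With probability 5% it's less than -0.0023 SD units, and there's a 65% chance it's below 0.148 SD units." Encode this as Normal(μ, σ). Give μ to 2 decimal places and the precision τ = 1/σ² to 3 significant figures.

The p-quantile of Normal(μ,σ) is μ + z_p·σ, with z_{0.05} = -1.645 and z_{0.65} = 0.3853.
Eliminate σ: μ = (z₂·x₁ − z₁·x₂)/(z₂ − z₁) = (0.3853·-0.0023 − (-1.645)·0.148)/2.03 = 0.12.
Then σ = (x₂ − x₁)/(z₂ − z₁) = (0.148 − -0.0023)/2.03 = 0.07.
Precision τ = 1/σ² = 1/0.07403² = 182.

μ = 0.12, τ = 182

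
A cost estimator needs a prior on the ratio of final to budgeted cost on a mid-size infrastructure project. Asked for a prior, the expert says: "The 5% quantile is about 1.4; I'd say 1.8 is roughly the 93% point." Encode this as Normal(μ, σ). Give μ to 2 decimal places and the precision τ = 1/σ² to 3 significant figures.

For Normal(μ,σ), the p-quantile is μ + z_p·σ. Here z_{0.05} = -1.645, z_{0.93} = 1.476.
So 1.4 = μ − 1.645σ and 1.8 = μ + 1.476σ.
Subtracting: σ = (1.8 − 1.4)/(1.476 − (-1.645)) = 0.13.
Then μ = 1.4 − (-1.645)·0.13 = 1.61.
Precision τ = 1/σ² = 1/0.1282² = 60.9.

μ = 1.61, τ = 60.9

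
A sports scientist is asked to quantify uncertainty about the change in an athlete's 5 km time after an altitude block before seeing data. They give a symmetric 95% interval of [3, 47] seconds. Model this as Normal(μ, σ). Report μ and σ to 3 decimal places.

μ = 25.000, σ = 11.225

A symmetric 95% interval runs μ ± z·σ with z = 1.96.
Half-width = 22, so σ = 22/1.96 = 11.225.
μ is the interval midpoint, 25.000.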